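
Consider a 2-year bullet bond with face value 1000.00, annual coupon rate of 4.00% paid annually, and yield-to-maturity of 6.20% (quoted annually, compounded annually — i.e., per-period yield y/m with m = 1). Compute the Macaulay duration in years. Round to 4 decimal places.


Answer: Macaulay duration = 1.9608 years

Derivation:
Coupon per period c = face * coupon_rate / m = 40.000000
Periods per year m = 1; per-period yield y/m = 0.062000
Number of cashflows N = 2
Cashflows (t years, CF_t, discount factor 1/(1+y/m)^(m*t), PV):
  t = 1.0000: CF_t = 40.000000, DF = 0.941620, PV = 37.664783
  t = 2.0000: CF_t = 1040.000000, DF = 0.886647, PV = 922.113342
Price P = sum_t PV_t = 959.778125
Macaulay numerator sum_t t * PV_t:
  t * PV_t at t = 1.0000: 37.664783
  t * PV_t at t = 2.0000: 1844.226684
Macaulay duration D = (sum_t t * PV_t) / P = 1881.891467 / 959.778125 = 1.960757


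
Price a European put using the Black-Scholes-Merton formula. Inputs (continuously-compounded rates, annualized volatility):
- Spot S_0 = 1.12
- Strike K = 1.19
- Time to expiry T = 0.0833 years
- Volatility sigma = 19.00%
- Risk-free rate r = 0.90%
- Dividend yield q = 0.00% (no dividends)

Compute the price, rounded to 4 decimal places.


Answer: Price = 0.0735

Derivation:
d1 = (ln(S/K) + (r - q + 0.5*sigma^2) * T) / (sigma * sqrt(T)) = -1.06444613
d2 = d1 - sigma * sqrt(T) = -1.11928343
exp(-rT) = 0.99925058; exp(-qT) = 1.00000000
P = K * exp(-rT) * N(-d2) - S_0 * exp(-qT) * N(-d1)
N(-d1) = 0.85643668; N(-d2) = 0.86849038
P = 1.1900 * 0.99925058 * 0.86849038 - 1.1200 * 1.00000000 * 0.85643668 = 0.0735


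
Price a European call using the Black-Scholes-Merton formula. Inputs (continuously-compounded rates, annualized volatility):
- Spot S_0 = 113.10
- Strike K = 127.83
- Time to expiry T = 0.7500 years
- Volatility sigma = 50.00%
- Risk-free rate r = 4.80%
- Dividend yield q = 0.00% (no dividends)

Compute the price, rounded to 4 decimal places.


d1 = (ln(S/K) + (r - q + 0.5*sigma^2) * T) / (sigma * sqrt(T)) = 0.01690742
d2 = d1 - sigma * sqrt(T) = -0.41610528
exp(-rT) = 0.96464029; exp(-qT) = 1.00000000
C = S_0 * exp(-qT) * N(d1) - K * exp(-rT) * N(d2)
N(d1) = 0.50674476; N(d2) = 0.33866648
C = 113.1000 * 1.00000000 * 0.50674476 - 127.8300 * 0.96464029 * 0.33866648 = 15.5519

Answer: Price = 15.5519


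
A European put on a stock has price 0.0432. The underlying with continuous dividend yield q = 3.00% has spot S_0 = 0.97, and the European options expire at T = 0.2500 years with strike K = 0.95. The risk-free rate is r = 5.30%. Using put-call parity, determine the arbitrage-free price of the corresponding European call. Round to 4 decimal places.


Put-call parity: C - P = S_0 * exp(-qT) - K * exp(-rT).
S_0 * exp(-qT) = 0.9700 * 0.99252805 = 0.96275221
K * exp(-rT) = 0.9500 * 0.98683739 = 0.93749553
C = P + S*exp(-qT) - K*exp(-rT)
C = 0.0432 + 0.96275221 - 0.93749553 = 0.0685

Answer: Call price = 0.0685


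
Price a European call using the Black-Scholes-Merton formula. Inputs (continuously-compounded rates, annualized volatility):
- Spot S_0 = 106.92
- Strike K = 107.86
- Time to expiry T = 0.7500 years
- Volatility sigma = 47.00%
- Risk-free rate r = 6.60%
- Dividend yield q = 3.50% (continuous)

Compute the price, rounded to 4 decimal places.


d1 = (ln(S/K) + (r - q + 0.5*sigma^2) * T) / (sigma * sqrt(T)) = 0.23913185
d2 = d1 - sigma * sqrt(T) = -0.16790009
exp(-rT) = 0.95170516; exp(-qT) = 0.97409154
C = S_0 * exp(-qT) * N(d1) - K * exp(-rT) * N(d2)
N(d1) = 0.59449833; N(d2) = 0.43333094
C = 106.9200 * 0.97409154 * 0.59449833 - 107.8600 * 0.95170516 * 0.43333094 = 17.4351

Answer: Price = 17.4351


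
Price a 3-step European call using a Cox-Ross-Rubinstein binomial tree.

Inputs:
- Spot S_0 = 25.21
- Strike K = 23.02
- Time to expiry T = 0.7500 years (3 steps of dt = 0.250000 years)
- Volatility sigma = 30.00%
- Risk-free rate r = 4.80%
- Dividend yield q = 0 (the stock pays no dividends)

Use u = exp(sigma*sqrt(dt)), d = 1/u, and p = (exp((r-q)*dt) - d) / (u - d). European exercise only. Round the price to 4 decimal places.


dt = T/N = 0.250000
u = exp(sigma*sqrt(dt)) = 1.161834; d = 1/u = 0.860708
p = (exp((r-q)*dt) - d) / (u - d) = 0.502661
Discount per step: exp(-r*dt) = 0.988072
Stock lattice S(k, i) with i counting down-moves:
  k=0: S(0,0) = 25.2100
  k=1: S(1,0) = 29.2898; S(1,1) = 21.6984
  k=2: S(2,0) = 34.0299; S(2,1) = 25.2100; S(2,2) = 18.6760
  k=3: S(3,0) = 39.5372; S(3,1) = 29.2898; S(3,2) = 21.6984; S(3,3) = 16.0746
Terminal payoffs V(N, i) = max(S_T - K, 0):
  V(3,0) = 16.517150; V(3,1) = 6.269841; V(3,2) = 0.000000; V(3,3) = 0.000000
Backward induction: V(k, i) = exp(-r*dt) * [p * V(k+1, i) + (1-p) * V(k+1, i+1)].
  V(2,0) = exp(-r*dt) * [p*16.517150 + (1-p)*6.269841] = 11.284530
  V(2,1) = exp(-r*dt) * [p*6.269841 + (1-p)*0.000000] = 3.114009
  V(2,2) = exp(-r*dt) * [p*0.000000 + (1-p)*0.000000] = 0.000000
  V(1,0) = exp(-r*dt) * [p*11.284530 + (1-p)*3.114009] = 7.134874
  V(1,1) = exp(-r*dt) * [p*3.114009 + (1-p)*0.000000] = 1.546618
  V(0,0) = exp(-r*dt) * [p*7.134874 + (1-p)*1.546618] = 4.303659

Answer: Price = V(0,0) = 4.3037


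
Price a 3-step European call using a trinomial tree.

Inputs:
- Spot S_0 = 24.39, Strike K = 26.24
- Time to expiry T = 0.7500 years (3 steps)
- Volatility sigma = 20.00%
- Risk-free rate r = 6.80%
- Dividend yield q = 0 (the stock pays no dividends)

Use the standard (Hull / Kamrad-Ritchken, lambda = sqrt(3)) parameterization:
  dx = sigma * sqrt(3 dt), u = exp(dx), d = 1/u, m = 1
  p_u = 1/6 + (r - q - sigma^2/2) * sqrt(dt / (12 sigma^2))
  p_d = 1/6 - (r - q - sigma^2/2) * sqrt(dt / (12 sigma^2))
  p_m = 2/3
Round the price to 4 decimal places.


dt = T/N = 0.250000; dx = sigma*sqrt(3*dt) = 0.173205
u = exp(dx) = 1.189110; d = 1/u = 0.840965
p_u = 0.201308, p_m = 0.666667, p_d = 0.132026
Discount per step: exp(-r*dt) = 0.983144
Stock lattice S(k, j) with j the centered position index:
  k=0: S(0,+0) = 24.3900
  k=1: S(1,-1) = 20.5111; S(1,+0) = 24.3900; S(1,+1) = 29.0024
  k=2: S(2,-2) = 17.2492; S(2,-1) = 20.5111; S(2,+0) = 24.3900; S(2,+1) = 29.0024; S(2,+2) = 34.4870
  k=3: S(3,-3) = 14.5059; S(3,-2) = 17.2492; S(3,-1) = 20.5111; S(3,+0) = 24.3900; S(3,+1) = 29.0024; S(3,+2) = 34.4870; S(3,+3) = 41.0089
Terminal payoffs V(N, j) = max(S_T - K, 0):
  V(3,-3) = 0.000000; V(3,-2) = 0.000000; V(3,-1) = 0.000000; V(3,+0) = 0.000000; V(3,+1) = 2.762392; V(3,+2) = 8.247032; V(3,+3) = 14.768873
Backward induction: V(k, j) = exp(-r*dt) * [p_u * V(k+1, j+1) + p_m * V(k+1, j) + p_d * V(k+1, j-1)]
  V(2,-2) = exp(-r*dt) * [p_u*0.000000 + p_m*0.000000 + p_d*0.000000] = 0.000000
  V(2,-1) = exp(-r*dt) * [p_u*0.000000 + p_m*0.000000 + p_d*0.000000] = 0.000000
  V(2,+0) = exp(-r*dt) * [p_u*2.762392 + p_m*0.000000 + p_d*0.000000] = 0.546717
  V(2,+1) = exp(-r*dt) * [p_u*8.247032 + p_m*2.762392 + p_d*0.000000] = 3.442758
  V(2,+2) = exp(-r*dt) * [p_u*14.768873 + p_m*8.247032 + p_d*2.762392] = 8.686876
  V(1,-1) = exp(-r*dt) * [p_u*0.546717 + p_m*0.000000 + p_d*0.000000] = 0.108203
  V(1,+0) = exp(-r*dt) * [p_u*3.442758 + p_m*0.546717 + p_d*0.000000] = 1.039706
  V(1,+1) = exp(-r*dt) * [p_u*8.686876 + p_m*3.442758 + p_d*0.546717] = 4.046706
  V(0,+0) = exp(-r*dt) * [p_u*4.046706 + p_m*1.039706 + p_d*0.108203] = 1.496399

Answer: Price = V(0,0) = 1.4964


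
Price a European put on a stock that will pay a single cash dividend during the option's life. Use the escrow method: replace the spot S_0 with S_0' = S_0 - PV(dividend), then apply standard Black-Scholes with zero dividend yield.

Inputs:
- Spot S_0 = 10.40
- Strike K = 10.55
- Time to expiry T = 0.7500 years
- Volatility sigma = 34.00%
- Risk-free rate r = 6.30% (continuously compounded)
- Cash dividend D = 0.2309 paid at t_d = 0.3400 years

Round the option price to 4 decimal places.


PV(D) = D * exp(-r * t_d) = 0.2309 * 0.97880778 = 0.22600672
S_0' = S_0 - PV(D) = 10.4000 - 0.22600672 = 10.17399328
d1 = (ln(S_0'/K) + (r + sigma^2/2)*T) / (sigma*sqrt(T)) = 0.18444278
d2 = d1 - sigma*sqrt(T) = -0.11000585
exp(-rT) = 0.95384891
N(-d1) = 0.42683305; N(-d2) = 0.54379763
P = K * exp(-rT) * N(-d2) - S_0' * N(-d1) = 10.5500 * 0.95384891 * 0.54379763 - 10.17399328 * 0.42683305 = 1.1297

Answer: Price = 1.1297


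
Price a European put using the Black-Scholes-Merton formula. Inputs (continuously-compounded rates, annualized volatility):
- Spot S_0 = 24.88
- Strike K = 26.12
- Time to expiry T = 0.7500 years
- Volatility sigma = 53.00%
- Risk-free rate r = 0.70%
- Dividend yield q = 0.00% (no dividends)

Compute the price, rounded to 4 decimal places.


Answer: Price = 5.1881

Derivation:
d1 = (ln(S/K) + (r - q + 0.5*sigma^2) * T) / (sigma * sqrt(T)) = 0.13497025
d2 = d1 - sigma * sqrt(T) = -0.32402321
exp(-rT) = 0.99476376; exp(-qT) = 1.00000000
P = K * exp(-rT) * N(-d2) - S_0 * exp(-qT) * N(-d1)
N(-d1) = 0.44631770; N(-d2) = 0.62703977
P = 26.1200 * 0.99476376 * 0.62703977 - 24.8800 * 1.00000000 * 0.44631770 = 5.1881


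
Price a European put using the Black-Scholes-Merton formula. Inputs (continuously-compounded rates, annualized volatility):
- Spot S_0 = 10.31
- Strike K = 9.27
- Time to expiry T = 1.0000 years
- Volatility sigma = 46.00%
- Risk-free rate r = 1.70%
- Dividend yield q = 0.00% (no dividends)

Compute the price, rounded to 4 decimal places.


Answer: Price = 1.2305

Derivation:
d1 = (ln(S/K) + (r - q + 0.5*sigma^2) * T) / (sigma * sqrt(T)) = 0.49811069
d2 = d1 - sigma * sqrt(T) = 0.03811069
exp(-rT) = 0.98314368; exp(-qT) = 1.00000000
P = K * exp(-rT) * N(-d2) - S_0 * exp(-qT) * N(-d1)
N(-d1) = 0.30920301; N(-d2) = 0.48479971
P = 9.2700 * 0.98314368 * 0.48479971 - 10.3100 * 1.00000000 * 0.30920301 = 1.2305


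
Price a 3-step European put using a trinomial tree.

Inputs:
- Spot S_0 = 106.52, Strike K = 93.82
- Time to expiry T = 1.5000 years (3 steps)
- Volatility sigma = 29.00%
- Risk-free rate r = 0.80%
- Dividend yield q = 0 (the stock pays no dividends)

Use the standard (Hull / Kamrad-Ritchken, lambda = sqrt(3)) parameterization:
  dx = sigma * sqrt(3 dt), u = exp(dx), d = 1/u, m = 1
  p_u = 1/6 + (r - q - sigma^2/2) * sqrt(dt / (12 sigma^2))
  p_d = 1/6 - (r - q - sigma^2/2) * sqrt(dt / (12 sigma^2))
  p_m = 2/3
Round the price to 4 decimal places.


Answer: Price = V(0,0) = 8.4713

Derivation:
dt = T/N = 0.500000; dx = sigma*sqrt(3*dt) = 0.355176
u = exp(dx) = 1.426432; d = 1/u = 0.701050
p_u = 0.142700, p_m = 0.666667, p_d = 0.190634
Discount per step: exp(-r*dt) = 0.996008
Stock lattice S(k, j) with j the centered position index:
  k=0: S(0,+0) = 106.5200
  k=1: S(1,-1) = 74.6759; S(1,+0) = 106.5200; S(1,+1) = 151.9435
  k=2: S(2,-2) = 52.3515; S(2,-1) = 74.6759; S(2,+0) = 106.5200; S(2,+1) = 151.9435; S(2,+2) = 216.7370
  k=3: S(3,-3) = 36.7010; S(3,-2) = 52.3515; S(3,-1) = 74.6759; S(3,+0) = 106.5200; S(3,+1) = 151.9435; S(3,+2) = 216.7370; S(3,+3) = 309.1606
Terminal payoffs V(N, j) = max(K - S_T, 0):
  V(3,-3) = 57.118974; V(3,-2) = 41.468492; V(3,-1) = 19.144150; V(3,+0) = 0.000000; V(3,+1) = 0.000000; V(3,+2) = 0.000000; V(3,+3) = 0.000000
Backward induction: V(k, j) = exp(-r*dt) * [p_u * V(k+1, j+1) + p_m * V(k+1, j) + p_d * V(k+1, j-1)]
  V(2,-2) = exp(-r*dt) * [p_u*19.144150 + p_m*41.468492 + p_d*57.118974] = 41.101589
  V(2,-1) = exp(-r*dt) * [p_u*0.000000 + p_m*19.144150 + p_d*41.468492] = 20.585550
  V(2,+0) = exp(-r*dt) * [p_u*0.000000 + p_m*0.000000 + p_d*19.144150] = 3.634950
  V(2,+1) = exp(-r*dt) * [p_u*0.000000 + p_m*0.000000 + p_d*0.000000] = 0.000000
  V(2,+2) = exp(-r*dt) * [p_u*0.000000 + p_m*0.000000 + p_d*0.000000] = 0.000000
  V(1,-1) = exp(-r*dt) * [p_u*3.634950 + p_m*20.585550 + p_d*41.101589] = 21.989618
  V(1,+0) = exp(-r*dt) * [p_u*0.000000 + p_m*3.634950 + p_d*20.585550] = 6.322259
  V(1,+1) = exp(-r*dt) * [p_u*0.000000 + p_m*0.000000 + p_d*3.634950] = 0.690178
  V(0,+0) = exp(-r*dt) * [p_u*0.690178 + p_m*6.322259 + p_d*21.989618] = 8.471336


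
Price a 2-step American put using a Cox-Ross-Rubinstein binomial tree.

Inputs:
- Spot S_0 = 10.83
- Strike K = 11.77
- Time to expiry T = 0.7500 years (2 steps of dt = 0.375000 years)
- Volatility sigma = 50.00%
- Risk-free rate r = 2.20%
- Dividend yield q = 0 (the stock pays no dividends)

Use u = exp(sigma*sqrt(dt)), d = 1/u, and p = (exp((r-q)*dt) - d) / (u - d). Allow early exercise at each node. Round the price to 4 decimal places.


Answer: Price = V(0,0) = 2.3460

Derivation:
dt = T/N = 0.375000
u = exp(sigma*sqrt(dt)) = 1.358235; d = 1/u = 0.736250
p = (exp((r-q)*dt) - d) / (u - d) = 0.437365
Discount per step: exp(-r*dt) = 0.991784
Stock lattice S(k, i) with i counting down-moves:
  k=0: S(0,0) = 10.8300
  k=1: S(1,0) = 14.7097; S(1,1) = 7.9736
  k=2: S(2,0) = 19.9792; S(2,1) = 10.8300; S(2,2) = 5.8705
Terminal payoffs V(N, i) = max(K - S_T, 0):
  V(2,0) = 0.000000; V(2,1) = 0.940000; V(2,2) = 5.899454
Backward induction: V(k, i) = exp(-r*dt) * [p * V(k+1, i) + (1-p) * V(k+1, i+1)]; then take max(V_cont, immediate exercise) for American.
  V(1,0) = exp(-r*dt) * [p*0.000000 + (1-p)*0.940000] = 0.524532; exercise = 0.000000; V(1,0) = max -> 0.524532
  V(1,1) = exp(-r*dt) * [p*0.940000 + (1-p)*5.899454] = 3.699715; exercise = 3.796418; V(1,1) = max -> 3.796418
  V(0,0) = exp(-r*dt) * [p*0.524532 + (1-p)*3.796418] = 2.345976; exercise = 0.940000; V(0,0) = max -> 2.345976


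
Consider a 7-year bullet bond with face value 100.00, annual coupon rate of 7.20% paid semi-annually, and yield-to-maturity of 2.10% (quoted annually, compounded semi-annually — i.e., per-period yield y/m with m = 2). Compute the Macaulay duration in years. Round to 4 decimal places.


Coupon per period c = face * coupon_rate / m = 3.600000
Periods per year m = 2; per-period yield y/m = 0.010500
Number of cashflows N = 14
Cashflows (t years, CF_t, discount factor 1/(1+y/m)^(m*t), PV):
  t = 0.5000: CF_t = 3.600000, DF = 0.989609, PV = 3.562593
  t = 1.0000: CF_t = 3.600000, DF = 0.979326, PV = 3.525574
  t = 1.5000: CF_t = 3.600000, DF = 0.969150, PV = 3.488940
  t = 2.0000: CF_t = 3.600000, DF = 0.959080, PV = 3.452687
  t = 2.5000: CF_t = 3.600000, DF = 0.949114, PV = 3.416811
  t = 3.0000: CF_t = 3.600000, DF = 0.939252, PV = 3.381307
  t = 3.5000: CF_t = 3.600000, DF = 0.929492, PV = 3.346172
  t = 4.0000: CF_t = 3.600000, DF = 0.919834, PV = 3.311402
  t = 4.5000: CF_t = 3.600000, DF = 0.910276, PV = 3.276994
  t = 5.0000: CF_t = 3.600000, DF = 0.900818, PV = 3.242943
  t = 5.5000: CF_t = 3.600000, DF = 0.891457, PV = 3.209246
  t = 6.0000: CF_t = 3.600000, DF = 0.882194, PV = 3.175899
  t = 6.5000: CF_t = 3.600000, DF = 0.873027, PV = 3.142899
  t = 7.0000: CF_t = 103.600000, DF = 0.863956, PV = 89.505826
Price P = sum_t PV_t = 133.039293
Macaulay numerator sum_t t * PV_t:
  t * PV_t at t = 0.5000: 1.781296
  t * PV_t at t = 1.0000: 3.525574
  t * PV_t at t = 1.5000: 5.233411
  t * PV_t at t = 2.0000: 6.905374
  t * PV_t at t = 2.5000: 8.542027
  t * PV_t at t = 3.0000: 10.143921
  t * PV_t at t = 3.5000: 11.711602
  t * PV_t at t = 4.0000: 13.245610
  t * PV_t at t = 4.5000: 14.746473
  t * PV_t at t = 5.0000: 16.214715
  t * PV_t at t = 5.5000: 17.650853
  t * PV_t at t = 6.0000: 19.055394
  t * PV_t at t = 6.5000: 20.428841
  t * PV_t at t = 7.0000: 626.540783
Macaulay duration D = (sum_t t * PV_t) / P = 775.725874 / 133.039293 = 5.830803

Answer: Macaulay duration = 5.8308 years


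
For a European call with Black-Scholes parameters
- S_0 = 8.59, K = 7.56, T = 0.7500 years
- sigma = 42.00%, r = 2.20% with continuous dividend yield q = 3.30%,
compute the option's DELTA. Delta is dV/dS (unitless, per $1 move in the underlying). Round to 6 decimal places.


Answer: Delta = 0.678102

Derivation:
d1 = 0.5103433978; d2 = 0.1466127282
phi(d1) = 0.3502305157; exp(-qT) = 0.9755537700; exp(-rT) = 0.9836353794
N(d1) = 0.6950945480
Delta = exp(-qT) * N(d1) = 0.9755537700 * 0.6950945480 = 0.678102


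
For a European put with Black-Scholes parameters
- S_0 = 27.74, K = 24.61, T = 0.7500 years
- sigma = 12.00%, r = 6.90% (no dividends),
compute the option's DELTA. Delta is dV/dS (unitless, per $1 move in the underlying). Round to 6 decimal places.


d1 = 1.7019569106; d2 = 1.5980338621
phi(d1) = 0.0937365402; exp(-qT) = 1.0000000000; exp(-rT) = 0.9495662287
N(-d1) = 0.0443817230
Delta = -exp(-qT) * N(-d1) = -1.0000000000 * 0.0443817230 = -0.044382

Answer: Delta = -0.044382


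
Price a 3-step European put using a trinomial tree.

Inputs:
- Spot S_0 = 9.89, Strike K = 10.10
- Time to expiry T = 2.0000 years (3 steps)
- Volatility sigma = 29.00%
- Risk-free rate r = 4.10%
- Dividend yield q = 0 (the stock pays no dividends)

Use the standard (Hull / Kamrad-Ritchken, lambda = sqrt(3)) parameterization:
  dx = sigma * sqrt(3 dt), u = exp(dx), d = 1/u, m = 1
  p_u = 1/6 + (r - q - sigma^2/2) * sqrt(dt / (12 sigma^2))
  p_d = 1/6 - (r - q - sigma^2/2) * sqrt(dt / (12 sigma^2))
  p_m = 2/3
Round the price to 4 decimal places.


dt = T/N = 0.666667; dx = sigma*sqrt(3*dt) = 0.410122
u = exp(dx) = 1.507002; d = 1/u = 0.663569
p_u = 0.165813, p_m = 0.666667, p_d = 0.167520
Discount per step: exp(-r*dt) = 0.973037
Stock lattice S(k, j) with j the centered position index:
  k=0: S(0,+0) = 9.8900
  k=1: S(1,-1) = 6.5627; S(1,+0) = 9.8900; S(1,+1) = 14.9042
  k=2: S(2,-2) = 4.3548; S(2,-1) = 6.5627; S(2,+0) = 9.8900; S(2,+1) = 14.9042; S(2,+2) = 22.4607
  k=3: S(3,-3) = 2.8897; S(3,-2) = 4.3548; S(3,-1) = 6.5627; S(3,+0) = 9.8900; S(3,+1) = 14.9042; S(3,+2) = 22.4607; S(3,+3) = 33.8483
Terminal payoffs V(N, j) = max(K - S_T, 0):
  V(3,-3) = 7.210284; V(3,-2) = 5.745193; V(3,-1) = 3.537299; V(3,+0) = 0.210000; V(3,+1) = 0.000000; V(3,+2) = 0.000000; V(3,+3) = 0.000000
Backward induction: V(k, j) = exp(-r*dt) * [p_u * V(k+1, j+1) + p_m * V(k+1, j) + p_d * V(k+1, j-1)]
  V(2,-2) = exp(-r*dt) * [p_u*3.537299 + p_m*5.745193 + p_d*7.210284] = 5.472872
  V(2,-1) = exp(-r*dt) * [p_u*0.210000 + p_m*3.537299 + p_d*5.745193] = 3.264982
  V(2,+0) = exp(-r*dt) * [p_u*0.000000 + p_m*0.210000 + p_d*3.537299] = 0.712816
  V(2,+1) = exp(-r*dt) * [p_u*0.000000 + p_m*0.000000 + p_d*0.210000] = 0.034231
  V(2,+2) = exp(-r*dt) * [p_u*0.000000 + p_m*0.000000 + p_d*0.000000] = 0.000000
  V(1,-1) = exp(-r*dt) * [p_u*0.712816 + p_m*3.264982 + p_d*5.472872] = 3.125068
  V(1,+0) = exp(-r*dt) * [p_u*0.034231 + p_m*0.712816 + p_d*3.264982] = 1.000123
  V(1,+1) = exp(-r*dt) * [p_u*0.000000 + p_m*0.034231 + p_d*0.712816] = 0.138396
  V(0,+0) = exp(-r*dt) * [p_u*0.138396 + p_m*1.000123 + p_d*3.125068] = 1.180496

Answer: Price = V(0,0) = 1.1805


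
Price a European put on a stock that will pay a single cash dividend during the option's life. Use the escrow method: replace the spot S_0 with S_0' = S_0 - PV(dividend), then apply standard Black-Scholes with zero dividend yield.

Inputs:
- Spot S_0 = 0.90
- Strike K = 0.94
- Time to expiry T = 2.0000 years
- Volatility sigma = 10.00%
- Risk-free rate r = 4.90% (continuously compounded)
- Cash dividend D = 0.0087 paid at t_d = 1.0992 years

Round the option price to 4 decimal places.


PV(D) = D * exp(-r * t_d) = 0.0087 * 0.94756400 = 0.00824381
S_0' = S_0 - PV(D) = 0.9000 - 0.00824381 = 0.89175619
d1 = (ln(S_0'/K) + (r + sigma^2/2)*T) / (sigma*sqrt(T)) = 0.39112122
d2 = d1 - sigma*sqrt(T) = 0.24969987
exp(-rT) = 0.90664890
N(-d1) = 0.34785382; N(-d2) = 0.40140973
P = K * exp(-rT) * N(-d2) - S_0' * N(-d1) = 0.9400 * 0.90664890 * 0.40140973 - 0.89175619 * 0.34785382 = 0.0319

Answer: Price = 0.0319


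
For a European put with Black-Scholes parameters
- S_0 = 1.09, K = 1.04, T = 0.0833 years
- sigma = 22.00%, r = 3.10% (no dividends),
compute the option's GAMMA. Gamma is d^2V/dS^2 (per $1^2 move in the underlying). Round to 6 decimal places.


Answer: Gamma = 4.145557

Derivation:
d1 = 0.8119453800; d2 = 0.7484495534
phi(d1) = 0.2869158869; exp(-qT) = 1.0000000000; exp(-rT) = 0.9974210313
Gamma = exp(-qT) * phi(d1) / (S * sigma * sqrt(T)) = 1.0000000000 * 0.2869158869 / (1.0900 * 0.2200 * 0.2886173938) = 4.145557


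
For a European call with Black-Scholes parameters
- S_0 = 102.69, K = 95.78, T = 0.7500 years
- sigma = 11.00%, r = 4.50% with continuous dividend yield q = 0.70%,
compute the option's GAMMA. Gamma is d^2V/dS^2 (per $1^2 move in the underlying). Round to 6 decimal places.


Answer: Gamma = 0.022689

Derivation:
d1 = 1.0780530523; d2 = 0.9827902579
phi(d1) = 0.2231217427; exp(-qT) = 0.9947637572; exp(-rT) = 0.9668131777
Gamma = exp(-qT) * phi(d1) / (S * sigma * sqrt(T)) = 0.9947637572 * 0.2231217427 / (102.6900 * 0.1100 * 0.8660254038) = 0.022689


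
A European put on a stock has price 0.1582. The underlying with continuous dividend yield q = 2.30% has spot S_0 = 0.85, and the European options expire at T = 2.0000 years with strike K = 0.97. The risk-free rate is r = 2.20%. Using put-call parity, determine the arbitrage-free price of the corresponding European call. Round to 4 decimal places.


Answer: Call price = 0.0417

Derivation:
Put-call parity: C - P = S_0 * exp(-qT) - K * exp(-rT).
S_0 * exp(-qT) = 0.8500 * 0.95504196 = 0.81178567
K * exp(-rT) = 0.9700 * 0.95695396 = 0.92824534
C = P + S*exp(-qT) - K*exp(-rT)
C = 0.1582 + 0.81178567 - 0.92824534 = 0.0417


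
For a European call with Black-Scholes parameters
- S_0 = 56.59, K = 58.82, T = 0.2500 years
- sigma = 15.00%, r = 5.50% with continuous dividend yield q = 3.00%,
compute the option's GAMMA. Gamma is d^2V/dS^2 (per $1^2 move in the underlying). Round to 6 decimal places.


Answer: Gamma = 0.086309

Derivation:
d1 = -0.3944952263; d2 = -0.4694952263
phi(d1) = 0.3690763392; exp(-qT) = 0.9925280548; exp(-rT) = 0.9863440995
Gamma = exp(-qT) * phi(d1) / (S * sigma * sqrt(T)) = 0.9925280548 * 0.3690763392 / (56.5900 * 0.1500 * 0.5000000000) = 0.086309


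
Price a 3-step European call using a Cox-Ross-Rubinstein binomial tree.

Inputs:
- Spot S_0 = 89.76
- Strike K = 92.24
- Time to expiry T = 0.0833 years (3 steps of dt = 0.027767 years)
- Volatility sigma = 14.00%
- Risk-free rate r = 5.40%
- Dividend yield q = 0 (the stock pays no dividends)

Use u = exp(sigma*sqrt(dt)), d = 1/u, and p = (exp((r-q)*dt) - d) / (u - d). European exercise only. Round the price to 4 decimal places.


Answer: Price = V(0,0) = 0.5845

Derivation:
dt = T/N = 0.027767
u = exp(sigma*sqrt(dt)) = 1.023603; d = 1/u = 0.976941
p = (exp((r-q)*dt) - d) / (u - d) = 0.526326
Discount per step: exp(-r*dt) = 0.998502
Stock lattice S(k, i) with i counting down-moves:
  k=0: S(0,0) = 89.7600
  k=1: S(1,0) = 91.8786; S(1,1) = 87.6903
  k=2: S(2,0) = 94.0472; S(2,1) = 89.7600; S(2,2) = 85.6682
  k=3: S(3,0) = 96.2670; S(3,1) = 91.8786; S(3,2) = 87.6903; S(3,3) = 83.6928
Terminal payoffs V(N, i) = max(S_T - K, 0):
  V(3,0) = 4.026986; V(3,1) = 0.000000; V(3,2) = 0.000000; V(3,3) = 0.000000
Backward induction: V(k, i) = exp(-r*dt) * [p * V(k+1, i) + (1-p) * V(k+1, i+1)].
  V(2,0) = exp(-r*dt) * [p*4.026986 + (1-p)*0.000000] = 2.116331
  V(2,1) = exp(-r*dt) * [p*0.000000 + (1-p)*0.000000] = 0.000000
  V(2,2) = exp(-r*dt) * [p*0.000000 + (1-p)*0.000000] = 0.000000
  V(1,0) = exp(-r*dt) * [p*2.116331 + (1-p)*0.000000] = 1.112210
  V(1,1) = exp(-r*dt) * [p*0.000000 + (1-p)*0.000000] = 0.000000
  V(0,0) = exp(-r*dt) * [p*1.112210 + (1-p)*0.000000] = 0.584508


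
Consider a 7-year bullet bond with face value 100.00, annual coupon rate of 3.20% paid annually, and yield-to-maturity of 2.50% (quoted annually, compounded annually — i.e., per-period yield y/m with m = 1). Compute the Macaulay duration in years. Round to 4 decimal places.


Coupon per period c = face * coupon_rate / m = 3.200000
Periods per year m = 1; per-period yield y/m = 0.025000
Number of cashflows N = 7
Cashflows (t years, CF_t, discount factor 1/(1+y/m)^(m*t), PV):
  t = 1.0000: CF_t = 3.200000, DF = 0.975610, PV = 3.121951
  t = 2.0000: CF_t = 3.200000, DF = 0.951814, PV = 3.045806
  t = 3.0000: CF_t = 3.200000, DF = 0.928599, PV = 2.971518
  t = 4.0000: CF_t = 3.200000, DF = 0.905951, PV = 2.899042
  t = 5.0000: CF_t = 3.200000, DF = 0.883854, PV = 2.828334
  t = 6.0000: CF_t = 3.200000, DF = 0.862297, PV = 2.759350
  t = 7.0000: CF_t = 103.200000, DF = 0.841265, PV = 86.818572
Price P = sum_t PV_t = 104.444573
Macaulay numerator sum_t t * PV_t:
  t * PV_t at t = 1.0000: 3.121951
  t * PV_t at t = 2.0000: 6.091612
  t * PV_t at t = 3.0000: 8.914554
  t * PV_t at t = 4.0000: 11.596168
  t * PV_t at t = 5.0000: 14.141669
  t * PV_t at t = 6.0000: 16.556100
  t * PV_t at t = 7.0000: 607.730006
Macaulay duration D = (sum_t t * PV_t) / P = 668.152060 / 104.444573 = 6.397193

Answer: Macaulay duration = 6.3972 years


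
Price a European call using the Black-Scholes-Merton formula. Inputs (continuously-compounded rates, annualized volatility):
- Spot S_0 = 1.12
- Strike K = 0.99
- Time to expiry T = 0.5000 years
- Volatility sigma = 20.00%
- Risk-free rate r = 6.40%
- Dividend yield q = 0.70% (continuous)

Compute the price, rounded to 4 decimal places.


Answer: Price = 0.1678

Derivation:
d1 = (ln(S/K) + (r - q + 0.5*sigma^2) * T) / (sigma * sqrt(T)) = 1.14465754
d2 = d1 - sigma * sqrt(T) = 1.00323618
exp(-rT) = 0.96850658; exp(-qT) = 0.99650612
C = S_0 * exp(-qT) * N(d1) - K * exp(-rT) * N(d2)
N(d1) = 0.87382448; N(d2) = 0.84212654
C = 1.1200 * 0.99650612 * 0.87382448 - 0.9900 * 0.96850658 * 0.84212654 = 0.1678


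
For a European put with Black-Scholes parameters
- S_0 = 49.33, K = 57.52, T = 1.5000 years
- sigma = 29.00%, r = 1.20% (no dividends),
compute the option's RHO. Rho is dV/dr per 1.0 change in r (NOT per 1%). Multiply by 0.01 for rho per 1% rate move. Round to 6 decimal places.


Answer: Rho = -60.339374

Derivation:
d1 = -0.2041953724; d2 = -0.5593713851
phi(d1) = 0.3907112792; exp(-qT) = 1.0000000000; exp(-rT) = 0.9821610324
N(-d2) = 0.7120458569
Rho = -K*T*exp(-rT)*N(-d2) = -57.5200 * 1.5000 * 0.9821610324 * 0.7120458569 = -60.339374


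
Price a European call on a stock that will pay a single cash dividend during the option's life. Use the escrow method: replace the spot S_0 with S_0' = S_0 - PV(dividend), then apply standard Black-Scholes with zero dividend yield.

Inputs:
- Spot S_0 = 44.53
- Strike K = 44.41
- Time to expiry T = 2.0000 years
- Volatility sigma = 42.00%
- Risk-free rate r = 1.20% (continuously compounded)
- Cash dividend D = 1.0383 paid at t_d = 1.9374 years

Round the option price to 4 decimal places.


PV(D) = D * exp(-r * t_d) = 1.0383 * 0.97701937 = 1.01443921
S_0' = S_0 - PV(D) = 44.5300 - 1.01443921 = 43.51556079
d1 = (ln(S_0'/K) + (r + sigma^2/2)*T) / (sigma*sqrt(T)) = 0.30313655
d2 = d1 - sigma*sqrt(T) = -0.29083315
exp(-rT) = 0.97628571
N(d1) = 0.61910710; N(d2) = 0.38558947
C = S_0' * N(d1) - K * exp(-rT) * N(d2) = 43.51556079 * 0.61910710 - 44.4100 * 0.97628571 * 0.38558947 = 10.2228

Answer: Price = 10.2228


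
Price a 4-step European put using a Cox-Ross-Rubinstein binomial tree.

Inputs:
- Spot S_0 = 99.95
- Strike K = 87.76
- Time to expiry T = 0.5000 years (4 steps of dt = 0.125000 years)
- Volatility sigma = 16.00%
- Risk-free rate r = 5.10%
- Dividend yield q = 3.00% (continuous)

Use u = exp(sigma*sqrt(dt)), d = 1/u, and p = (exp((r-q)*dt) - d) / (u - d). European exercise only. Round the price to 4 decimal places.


dt = T/N = 0.125000
u = exp(sigma*sqrt(dt)) = 1.058199; d = 1/u = 0.945002
p = (exp((r-q)*dt) - d) / (u - d) = 0.509082
Discount per step: exp(-r*dt) = 0.993645
Stock lattice S(k, i) with i counting down-moves:
  k=0: S(0,0) = 99.9500
  k=1: S(1,0) = 105.7670; S(1,1) = 94.4529
  k=2: S(2,0) = 111.9226; S(2,1) = 99.9500; S(2,2) = 89.2582
  k=3: S(3,0) = 118.4364; S(3,1) = 105.7670; S(3,2) = 94.4529; S(3,3) = 84.3491
  k=4: S(4,0) = 125.3292; S(4,1) = 111.9226; S(4,2) = 99.9500; S(4,3) = 89.2582; S(4,4) = 79.7101
Terminal payoffs V(N, i) = max(K - S_T, 0):
  V(4,0) = 0.000000; V(4,1) = 0.000000; V(4,2) = 0.000000; V(4,3) = 0.000000; V(4,4) = 8.049933
Backward induction: V(k, i) = exp(-r*dt) * [p * V(k+1, i) + (1-p) * V(k+1, i+1)].
  V(3,0) = exp(-r*dt) * [p*0.000000 + (1-p)*0.000000] = 0.000000
  V(3,1) = exp(-r*dt) * [p*0.000000 + (1-p)*0.000000] = 0.000000
  V(3,2) = exp(-r*dt) * [p*0.000000 + (1-p)*0.000000] = 0.000000
  V(3,3) = exp(-r*dt) * [p*0.000000 + (1-p)*8.049933] = 3.926747
  V(2,0) = exp(-r*dt) * [p*0.000000 + (1-p)*0.000000] = 0.000000
  V(2,1) = exp(-r*dt) * [p*0.000000 + (1-p)*0.000000] = 0.000000
  V(2,2) = exp(-r*dt) * [p*0.000000 + (1-p)*3.926747] = 1.915462
  V(1,0) = exp(-r*dt) * [p*0.000000 + (1-p)*0.000000] = 0.000000
  V(1,1) = exp(-r*dt) * [p*0.000000 + (1-p)*1.915462] = 0.934360
  V(0,0) = exp(-r*dt) * [p*0.000000 + (1-p)*0.934360] = 0.455779

Answer: Price = V(0,0) = 0.4558


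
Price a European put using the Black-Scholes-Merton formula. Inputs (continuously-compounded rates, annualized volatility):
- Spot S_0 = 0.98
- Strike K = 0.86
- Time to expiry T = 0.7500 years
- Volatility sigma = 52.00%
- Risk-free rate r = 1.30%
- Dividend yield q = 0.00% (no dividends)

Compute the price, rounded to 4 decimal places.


Answer: Price = 0.1067

Derivation:
d1 = (ln(S/K) + (r - q + 0.5*sigma^2) * T) / (sigma * sqrt(T)) = 0.53686954
d2 = d1 - sigma * sqrt(T) = 0.08653633
exp(-rT) = 0.99029738; exp(-qT) = 1.00000000
P = K * exp(-rT) * N(-d2) - S_0 * exp(-qT) * N(-d1)
N(-d1) = 0.29567887; N(-d2) = 0.46552004
P = 0.8600 * 0.99029738 * 0.46552004 - 0.9800 * 1.00000000 * 0.29567887 = 0.1067


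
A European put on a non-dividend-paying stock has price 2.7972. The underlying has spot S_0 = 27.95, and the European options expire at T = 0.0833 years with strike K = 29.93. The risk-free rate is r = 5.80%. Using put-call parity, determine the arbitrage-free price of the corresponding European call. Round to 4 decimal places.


Answer: Call price = 0.9615

Derivation:
Put-call parity: C - P = S_0 * exp(-qT) - K * exp(-rT).
S_0 * exp(-qT) = 27.9500 * 1.00000000 = 27.95000000
K * exp(-rT) = 29.9300 * 0.99518025 = 29.78574496
C = P + S*exp(-qT) - K*exp(-rT)
C = 2.7972 + 27.95000000 - 29.78574496 = 0.9615


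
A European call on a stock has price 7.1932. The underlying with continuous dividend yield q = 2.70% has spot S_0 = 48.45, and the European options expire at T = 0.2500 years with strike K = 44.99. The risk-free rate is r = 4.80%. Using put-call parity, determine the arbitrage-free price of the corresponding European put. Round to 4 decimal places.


Put-call parity: C - P = S_0 * exp(-qT) - K * exp(-rT).
S_0 * exp(-qT) = 48.4500 * 0.99327273 = 48.12406377
K * exp(-rT) = 44.9900 * 0.98807171 = 44.45334636
P = C - S*exp(-qT) + K*exp(-rT)
P = 7.1932 - 48.12406377 + 44.45334636 = 3.5225

Answer: Put price = 3.5225


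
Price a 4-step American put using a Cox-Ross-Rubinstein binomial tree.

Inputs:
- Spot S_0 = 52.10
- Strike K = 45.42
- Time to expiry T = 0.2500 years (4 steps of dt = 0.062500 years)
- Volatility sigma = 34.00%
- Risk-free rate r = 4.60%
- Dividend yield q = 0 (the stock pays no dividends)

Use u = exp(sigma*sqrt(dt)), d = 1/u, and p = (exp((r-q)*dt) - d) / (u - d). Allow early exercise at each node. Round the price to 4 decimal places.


dt = T/N = 0.062500
u = exp(sigma*sqrt(dt)) = 1.088717; d = 1/u = 0.918512
p = (exp((r-q)*dt) - d) / (u - d) = 0.495679
Discount per step: exp(-r*dt) = 0.997129
Stock lattice S(k, i) with i counting down-moves:
  k=0: S(0,0) = 52.1000
  k=1: S(1,0) = 56.7222; S(1,1) = 47.8545
  k=2: S(2,0) = 61.7544; S(2,1) = 52.1000; S(2,2) = 43.9549
  k=3: S(3,0) = 67.2331; S(3,1) = 56.7222; S(3,2) = 47.8545; S(3,3) = 40.3731
  k=4: S(4,0) = 73.1978; S(4,1) = 61.7544; S(4,2) = 52.1000; S(4,3) = 43.9549; S(4,4) = 37.0832
Terminal payoffs V(N, i) = max(K - S_T, 0):
  V(4,0) = 0.000000; V(4,1) = 0.000000; V(4,2) = 0.000000; V(4,3) = 1.465063; V(4,4) = 8.336766
Backward induction: V(k, i) = exp(-r*dt) * [p * V(k+1, i) + (1-p) * V(k+1, i+1)]; then take max(V_cont, immediate exercise) for American.
  V(3,0) = exp(-r*dt) * [p*0.000000 + (1-p)*0.000000] = 0.000000; exercise = 0.000000; V(3,0) = max -> 0.000000
  V(3,1) = exp(-r*dt) * [p*0.000000 + (1-p)*0.000000] = 0.000000; exercise = 0.000000; V(3,1) = max -> 0.000000
  V(3,2) = exp(-r*dt) * [p*0.000000 + (1-p)*1.465063] = 0.736742; exercise = 0.000000; V(3,2) = max -> 0.736742
  V(3,3) = exp(-r*dt) * [p*1.465063 + (1-p)*8.336766] = 4.916455; exercise = 5.046850; V(3,3) = max -> 5.046850
  V(2,0) = exp(-r*dt) * [p*0.000000 + (1-p)*0.000000] = 0.000000; exercise = 0.000000; V(2,0) = max -> 0.000000
  V(2,1) = exp(-r*dt) * [p*0.000000 + (1-p)*0.736742] = 0.370488; exercise = 0.000000; V(2,1) = max -> 0.370488
  V(2,2) = exp(-r*dt) * [p*0.736742 + (1-p)*5.046850] = 2.902067; exercise = 1.465063; V(2,2) = max -> 2.902067
  V(1,0) = exp(-r*dt) * [p*0.000000 + (1-p)*0.370488] = 0.186309; exercise = 0.000000; V(1,0) = max -> 0.186309
  V(1,1) = exp(-r*dt) * [p*0.370488 + (1-p)*2.902067] = 1.642489; exercise = 0.000000; V(1,1) = max -> 1.642489
  V(0,0) = exp(-r*dt) * [p*0.186309 + (1-p)*1.642489] = 0.918048; exercise = 0.000000; V(0,0) = max -> 0.918048

Answer: Price = V(0,0) = 0.9180


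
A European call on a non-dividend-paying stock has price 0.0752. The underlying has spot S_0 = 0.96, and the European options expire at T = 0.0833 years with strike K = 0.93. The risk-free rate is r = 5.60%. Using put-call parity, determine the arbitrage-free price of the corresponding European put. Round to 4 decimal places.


Answer: Put price = 0.0409

Derivation:
Put-call parity: C - P = S_0 * exp(-qT) - K * exp(-rT).
S_0 * exp(-qT) = 0.9600 * 1.00000000 = 0.96000000
K * exp(-rT) = 0.9300 * 0.99534606 = 0.92567184
P = C - S*exp(-qT) + K*exp(-rT)
P = 0.0752 - 0.96000000 + 0.92567184 = 0.0409


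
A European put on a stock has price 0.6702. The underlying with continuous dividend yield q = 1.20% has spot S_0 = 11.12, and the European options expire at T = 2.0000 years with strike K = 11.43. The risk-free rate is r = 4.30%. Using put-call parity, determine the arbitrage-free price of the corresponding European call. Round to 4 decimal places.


Answer: Call price = 1.0384

Derivation:
Put-call parity: C - P = S_0 * exp(-qT) - K * exp(-rT).
S_0 * exp(-qT) = 11.1200 * 0.97628571 = 10.85629709
K * exp(-rT) = 11.4300 * 0.91759423 = 10.48810206
C = P + S*exp(-qT) - K*exp(-rT)
C = 0.6702 + 10.85629709 - 10.48810206 = 1.0384


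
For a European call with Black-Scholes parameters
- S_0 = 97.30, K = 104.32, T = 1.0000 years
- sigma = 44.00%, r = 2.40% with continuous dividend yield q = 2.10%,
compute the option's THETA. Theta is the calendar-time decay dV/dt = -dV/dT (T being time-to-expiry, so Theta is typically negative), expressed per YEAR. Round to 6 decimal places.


Answer: Theta = -8.155700

Derivation:
d1 = 0.0684906614; d2 = -0.3715093386
phi(d1) = 0.3980076636; exp(-qT) = 0.9792189646; exp(-rT) = 0.9762857098
Theta = -S*exp(-qT)*phi(d1)*sigma/(2*sqrt(T)) - r*K*exp(-rT)*N(d2) + q*S*exp(-qT)*N(d1)
N(d1) = 0.5273024731; N(d2) = 0.3551291008; sqrt(T) = 1.0000000000
Term 1 = -97.3000 * 0.9792189646 * 0.3980076636 * 0.4400 / (2 * 1.0000000000) = -8.3427027781
Term 2 = -0.0240 * 104.3200 * 0.9762857098 * 0.3551291008 = -0.8680445491
Term 3 = 0.0210 * 97.3000 * 0.9792189646 * 0.5273024731 = 1.0550468839
Theta = -8.3427027781 + (-0.8680445491) + (1.0550468839) = -8.155700


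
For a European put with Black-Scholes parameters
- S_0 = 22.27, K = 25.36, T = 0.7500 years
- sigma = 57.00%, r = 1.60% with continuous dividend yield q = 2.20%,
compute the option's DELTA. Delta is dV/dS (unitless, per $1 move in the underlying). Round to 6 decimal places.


d1 = -0.0255151307; d2 = -0.5191496109
phi(d1) = 0.3988124415; exp(-qT) = 0.9836353794; exp(-rT) = 0.9880717129
N(-d1) = 0.5101779601
Delta = -exp(-qT) * N(-d1) = -0.9836353794 * 0.5101779601 = -0.501829

Answer: Delta = -0.501829


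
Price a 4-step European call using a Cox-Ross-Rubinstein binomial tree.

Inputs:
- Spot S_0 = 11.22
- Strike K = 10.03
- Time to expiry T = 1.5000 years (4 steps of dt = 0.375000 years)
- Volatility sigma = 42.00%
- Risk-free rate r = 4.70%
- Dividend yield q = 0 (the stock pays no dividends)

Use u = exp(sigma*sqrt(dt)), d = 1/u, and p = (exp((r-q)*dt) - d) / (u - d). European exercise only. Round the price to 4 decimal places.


dt = T/N = 0.375000
u = exp(sigma*sqrt(dt)) = 1.293299; d = 1/u = 0.773216
p = (exp((r-q)*dt) - d) / (u - d) = 0.470242
Discount per step: exp(-r*dt) = 0.982529
Stock lattice S(k, i) with i counting down-moves:
  k=0: S(0,0) = 11.2200
  k=1: S(1,0) = 14.5108; S(1,1) = 8.6755
  k=2: S(2,0) = 18.7668; S(2,1) = 11.2200; S(2,2) = 6.7080
  k=3: S(3,0) = 24.2711; S(3,1) = 14.5108; S(3,2) = 8.6755; S(3,3) = 5.1868
  k=4: S(4,0) = 31.3898; S(4,1) = 18.7668; S(4,2) = 11.2200; S(4,3) = 6.7080; S(4,4) = 4.0105
Terminal payoffs V(N, i) = max(S_T - K, 0):
  V(4,0) = 21.359819; V(4,1) = 8.736826; V(4,2) = 1.190000; V(4,3) = 0.000000; V(4,4) = 0.000000
Backward induction: V(k, i) = exp(-r*dt) * [p * V(k+1, i) + (1-p) * V(k+1, i+1)].
  V(3,0) = exp(-r*dt) * [p*21.359819 + (1-p)*8.736826] = 14.416350
  V(3,1) = exp(-r*dt) * [p*8.736826 + (1-p)*1.190000] = 4.656046
  V(3,2) = exp(-r*dt) * [p*1.190000 + (1-p)*0.000000] = 0.549812
  V(3,3) = exp(-r*dt) * [p*0.000000 + (1-p)*0.000000] = 0.000000
  V(2,0) = exp(-r*dt) * [p*14.416350 + (1-p)*4.656046] = 9.084225
  V(2,1) = exp(-r*dt) * [p*4.656046 + (1-p)*0.549812] = 2.437397
  V(2,2) = exp(-r*dt) * [p*0.549812 + (1-p)*0.000000] = 0.254028
  V(1,0) = exp(-r*dt) * [p*9.084225 + (1-p)*2.437397] = 5.465827
  V(1,1) = exp(-r*dt) * [p*2.437397 + (1-p)*0.254028] = 1.258365
  V(0,0) = exp(-r*dt) * [p*5.465827 + (1-p)*1.258365] = 3.180341

Answer: Price = V(0,0) = 3.1803


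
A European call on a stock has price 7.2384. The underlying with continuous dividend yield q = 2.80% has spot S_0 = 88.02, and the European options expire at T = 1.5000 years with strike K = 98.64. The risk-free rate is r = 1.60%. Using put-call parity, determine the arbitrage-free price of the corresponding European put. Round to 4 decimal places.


Put-call parity: C - P = S_0 * exp(-qT) - K * exp(-rT).
S_0 * exp(-qT) = 88.0200 * 0.95886978 = 84.39971809
K * exp(-rT) = 98.6400 * 0.97628571 = 96.30082241
P = C - S*exp(-qT) + K*exp(-rT)
P = 7.2384 - 84.39971809 + 96.30082241 = 19.1395

Answer: Put price = 19.1395


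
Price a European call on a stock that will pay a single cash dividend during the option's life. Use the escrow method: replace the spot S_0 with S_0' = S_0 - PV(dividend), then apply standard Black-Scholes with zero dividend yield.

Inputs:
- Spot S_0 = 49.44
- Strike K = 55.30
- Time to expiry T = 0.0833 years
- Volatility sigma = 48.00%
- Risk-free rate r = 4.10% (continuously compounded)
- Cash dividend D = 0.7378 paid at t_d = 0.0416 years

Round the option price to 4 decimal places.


Answer: Price = 0.7301

Derivation:
PV(D) = D * exp(-r * t_d) = 0.7378 * 0.99829585 = 0.73654268
S_0' = S_0 - PV(D) = 49.4400 - 0.73654268 = 48.70345732
d1 = (ln(S_0'/K) + (r + sigma^2/2)*T) / (sigma*sqrt(T)) = -0.82297122
d2 = d1 - sigma*sqrt(T) = -0.96150757
exp(-rT) = 0.99659053
N(d1) = 0.20526218; N(d2) = 0.16814851
C = S_0' * N(d1) - K * exp(-rT) * N(d2) = 48.70345732 * 0.20526218 - 55.3000 * 0.99659053 * 0.16814851 = 0.7301


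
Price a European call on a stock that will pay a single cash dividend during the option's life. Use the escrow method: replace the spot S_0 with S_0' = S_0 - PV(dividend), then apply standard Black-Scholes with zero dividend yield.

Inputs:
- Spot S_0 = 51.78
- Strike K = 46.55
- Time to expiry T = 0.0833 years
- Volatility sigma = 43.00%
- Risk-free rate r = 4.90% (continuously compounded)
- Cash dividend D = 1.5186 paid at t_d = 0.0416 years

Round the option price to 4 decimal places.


Answer: Price = 4.8316

Derivation:
PV(D) = D * exp(-r * t_d) = 1.5186 * 0.99796368 = 1.51550764
S_0' = S_0 - PV(D) = 51.7800 - 1.51550764 = 50.26449236
d1 = (ln(S_0'/K) + (r + sigma^2/2)*T) / (sigma*sqrt(T)) = 0.71354377
d2 = d1 - sigma*sqrt(T) = 0.58943829
exp(-rT) = 0.99592662
N(d1) = 0.76224533; N(d2) = 0.72221635
C = S_0' * N(d1) - K * exp(-rT) * N(d2) = 50.26449236 * 0.76224533 - 46.5500 * 0.99592662 * 0.72221635 = 4.8316


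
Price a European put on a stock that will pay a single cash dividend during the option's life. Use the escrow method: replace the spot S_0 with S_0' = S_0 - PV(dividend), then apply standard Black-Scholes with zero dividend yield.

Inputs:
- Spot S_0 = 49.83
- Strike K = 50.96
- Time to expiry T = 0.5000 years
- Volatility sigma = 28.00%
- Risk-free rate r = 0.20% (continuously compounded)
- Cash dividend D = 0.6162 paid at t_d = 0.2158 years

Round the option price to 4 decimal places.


Answer: Price = 4.8526

Derivation:
PV(D) = D * exp(-r * t_d) = 0.6162 * 0.99956849 = 0.61593411
S_0' = S_0 - PV(D) = 49.8300 - 0.61593411 = 49.21406589
d1 = (ln(S_0'/K) + (r + sigma^2/2)*T) / (sigma*sqrt(T)) = -0.07203164
d2 = d1 - sigma*sqrt(T) = -0.27002154
exp(-rT) = 0.99900050
N(-d1) = 0.52871163; N(-d2) = 0.60642816
P = K * exp(-rT) * N(-d2) - S_0' * N(-d1) = 50.9600 * 0.99900050 * 0.60642816 - 49.21406589 * 0.52871163 = 4.8526
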